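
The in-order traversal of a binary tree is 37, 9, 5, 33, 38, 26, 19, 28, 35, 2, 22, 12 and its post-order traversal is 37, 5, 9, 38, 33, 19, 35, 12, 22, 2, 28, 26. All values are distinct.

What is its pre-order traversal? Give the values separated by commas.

26, 33, 9, 37, 5, 38, 28, 19, 2, 35, 22, 12

The last element of post-order is the root; it splits in-order into left and right subtrees.
Root 26: left subtree has 5 nodes {37, 9, 5, 33, 38}, right has 6 {19, 28, 35, 2, 22, 12}.
  Root 33: left subtree has 3 nodes {37, 9, 5}, right has 1 {38}.
    Root 9: left subtree has 1 node {37}, right has 1 {5}.
  Root 28: left subtree has 1 node {19}, right has 4 {35, 2, 22, 12}.
    Root 2: left subtree has 1 node {35}, right has 2 {22, 12}.
      Root 22: left subtree has 0 nodes { }, right has 1 {12}.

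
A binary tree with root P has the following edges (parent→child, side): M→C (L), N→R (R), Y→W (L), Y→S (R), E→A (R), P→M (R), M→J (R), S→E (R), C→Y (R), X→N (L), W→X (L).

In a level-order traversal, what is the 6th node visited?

Level-order visits nodes level by level from the root, left to right within each level.
Level 0: P
Level 1: M
Level 2: C, J
Level 3: Y
Level 4: W, S
Level 5: X, E
Level 6: N, A
Level 7: R
Full level-order sequence: P, M, C, J, Y, W, S, X, E, N, A, R.

W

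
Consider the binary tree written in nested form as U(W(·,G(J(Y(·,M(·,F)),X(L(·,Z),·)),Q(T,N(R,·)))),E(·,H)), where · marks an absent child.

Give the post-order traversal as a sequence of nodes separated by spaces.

F M Y Z L X J T R N Q G W H E U

Post-order visits the left subtree, then the right subtree, then the node.
At U: go left to W.
  At W: no left child.
  At W: go right to G.
    At G: go left to J.
      At J: go left to Y.
        At Y: no left child.
        At Y: go right to M.
          At M: no left child.
          At M: go right to F.
            F is a leaf — visit F.
          Visit M.
        Visit Y.
      At J: go right to X.
        At X: go left to L.
          At L: no left child.
          At L: go right to Z.
            Z is a leaf — visit Z.
          Visit L.
        At X: no right child.
        Visit X.
      Visit J.
    At G: go right to Q.
      At Q: go left to T.
        T is a leaf — visit T.
      At Q: go right to N.
        At N: go left to R.
          R is a leaf — visit R.
        At N: no right child.
        Visit N.
      Visit Q.
    Visit G.
  Visit W.
At U: go right to E.
  At E: no left child.
  At E: go right to H.
    H is a leaf — visit H.
  Visit E.
Visit U.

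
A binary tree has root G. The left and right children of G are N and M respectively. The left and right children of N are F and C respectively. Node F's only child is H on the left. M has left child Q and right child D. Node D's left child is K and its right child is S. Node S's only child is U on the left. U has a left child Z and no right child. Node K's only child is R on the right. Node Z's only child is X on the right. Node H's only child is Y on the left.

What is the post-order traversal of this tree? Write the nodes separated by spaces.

Post-order visits the left subtree, then the right subtree, then the node.
At G: go left to N.
  At N: go left to F.
    At F: go left to H.
      At H: go left to Y.
        Y is a leaf — visit Y.
      At H: no right child.
      Visit H.
    At F: no right child.
    Visit F.
  At N: go right to C.
    C is a leaf — visit C.
  Visit N.
At G: go right to M.
  At M: go left to Q.
    Q is a leaf — visit Q.
  At M: go right to D.
    At D: go left to K.
      At K: no left child.
      At K: go right to R.
        R is a leaf — visit R.
      Visit K.
    At D: go right to S.
      At S: go left to U.
        At U: go left to Z.
          At Z: no left child.
          At Z: go right to X.
            X is a leaf — visit X.
          Visit Z.
        At U: no right child.
        Visit U.
      At S: no right child.
      Visit S.
    Visit D.
  Visit M.
Visit G.

Y H F C N Q R K X Z U S D M G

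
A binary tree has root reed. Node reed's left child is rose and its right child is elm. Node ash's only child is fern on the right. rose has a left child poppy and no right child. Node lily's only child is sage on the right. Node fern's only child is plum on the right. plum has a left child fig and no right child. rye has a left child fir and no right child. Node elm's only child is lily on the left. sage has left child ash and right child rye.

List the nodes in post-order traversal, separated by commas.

Post-order visits the left subtree, then the right subtree, then the node.
At reed: go left to rose.
  At rose: go left to poppy.
    poppy is a leaf — visit poppy.
  At rose: no right child.
  Visit rose.
At reed: go right to elm.
  At elm: go left to lily.
    At lily: no left child.
    At lily: go right to sage.
      At sage: go left to ash.
        At ash: no left child.
        At ash: go right to fern.
          At fern: no left child.
          At fern: go right to plum.
            At plum: go left to fig.
              fig is a leaf — visit fig.
            At plum: no right child.
            Visit plum.
          Visit fern.
        Visit ash.
      At sage: go right to rye.
        At rye: go left to fir.
          fir is a leaf — visit fir.
        At rye: no right child.
        Visit rye.
      Visit sage.
    Visit lily.
  At elm: no right child.
  Visit elm.
Visit reed.

poppy, rose, fig, plum, fern, ash, fir, rye, sage, lily, elm, reed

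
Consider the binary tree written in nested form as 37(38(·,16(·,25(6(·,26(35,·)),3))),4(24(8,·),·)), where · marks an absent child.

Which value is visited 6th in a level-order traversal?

25

Level-order visits nodes level by level from the root, left to right within each level.
Level 0: 37
Level 1: 38, 4
Level 2: 16, 24
Level 3: 25, 8
Level 4: 6, 3
Level 5: 26
Level 6: 35
Full level-order sequence: 37, 38, 4, 16, 24, 25, 8, 6, 3, 26, 35.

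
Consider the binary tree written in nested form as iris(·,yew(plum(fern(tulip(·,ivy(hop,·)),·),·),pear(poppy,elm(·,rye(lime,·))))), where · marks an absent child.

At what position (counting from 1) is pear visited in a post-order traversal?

Post-order visits the left subtree, then the right subtree, then the node.
At iris: no left child.
At iris: go right to yew.
  At yew: go left to plum.
    At plum: go left to fern.
      At fern: go left to tulip.
        At tulip: no left child.
        At tulip: go right to ivy.
          At ivy: go left to hop.
            hop is a leaf — visit hop.
          At ivy: no right child.
          Visit ivy.
        Visit tulip.
      At fern: no right child.
      Visit fern.
    At plum: no right child.
    Visit plum.
  At yew: go right to pear.
    At pear: go left to poppy.
      poppy is a leaf — visit poppy.
    At pear: go right to elm.
      At elm: no left child.
      At elm: go right to rye.
        At rye: go left to lime.
          lime is a leaf — visit lime.
        At rye: no right child.
        Visit rye.
      Visit elm.
    Visit pear.
  Visit yew.
Visit iris.
Full post-order sequence: hop, ivy, tulip, fern, plum, poppy, lime, rye, elm, pear, yew, iris.

10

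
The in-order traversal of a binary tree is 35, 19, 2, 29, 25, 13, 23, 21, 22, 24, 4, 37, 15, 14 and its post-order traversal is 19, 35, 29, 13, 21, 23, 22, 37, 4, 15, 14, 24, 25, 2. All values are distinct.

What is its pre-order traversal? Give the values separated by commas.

2, 35, 19, 25, 29, 24, 22, 23, 13, 21, 14, 15, 4, 37

The last element of post-order is the root; it splits in-order into left and right subtrees.
Root 2: left subtree has 2 nodes {35, 19}, right has 11 {29, 25, 13, 23, 21, 22, 24, 4, 37, 15, 14}.
  Root 35: left subtree has 0 nodes { }, right has 1 {19}.
  Root 25: left subtree has 1 node {29}, right has 9 {13, 23, 21, 22, 24, 4, 37, 15, 14}.
    Root 24: left subtree has 4 nodes {13, 23, 21, 22}, right has 4 {4, 37, 15, 14}.
      Root 22: left subtree has 3 nodes {13, 23, 21}, right has 0 { }.
        Root 23: left subtree has 1 node {13}, right has 1 {21}.
      Root 14: left subtree has 3 nodes {4, 37, 15}, right has 0 { }.
        Root 15: left subtree has 2 nodes {4, 37}, right has 0 { }.
          Root 4: left subtree has 0 nodes { }, right has 1 {37}.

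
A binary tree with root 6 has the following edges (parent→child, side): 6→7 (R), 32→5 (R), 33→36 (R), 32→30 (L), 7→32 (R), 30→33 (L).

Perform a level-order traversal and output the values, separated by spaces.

Level-order visits nodes level by level from the root, left to right within each level.
Level 0: 6
Level 1: 7
Level 2: 32
Level 3: 30, 5
Level 4: 33
Level 5: 36

6 7 32 30 5 33 36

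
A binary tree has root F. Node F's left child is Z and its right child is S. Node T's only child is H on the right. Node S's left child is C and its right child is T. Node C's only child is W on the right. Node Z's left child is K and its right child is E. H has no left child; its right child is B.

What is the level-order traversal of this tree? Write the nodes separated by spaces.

Level-order visits nodes level by level from the root, left to right within each level.
Level 0: F
Level 1: Z, S
Level 2: K, E, C, T
Level 3: W, H
Level 4: B

F Z S K E C T W H B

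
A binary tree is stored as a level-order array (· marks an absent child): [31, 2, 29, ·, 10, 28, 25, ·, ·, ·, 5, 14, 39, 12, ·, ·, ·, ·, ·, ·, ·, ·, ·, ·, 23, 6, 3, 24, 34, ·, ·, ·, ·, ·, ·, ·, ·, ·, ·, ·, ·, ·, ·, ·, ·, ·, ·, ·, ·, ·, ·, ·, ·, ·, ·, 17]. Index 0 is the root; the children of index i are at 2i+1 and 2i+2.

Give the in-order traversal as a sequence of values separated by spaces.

2 10 5 31 14 23 28 6 39 3 29 17 24 12 34 25

In-order visits the left subtree, then the node, then the right subtree.
At 31: go left to 2.
  At 2: no left child.
  Visit 2.
  At 2: go right to 10.
    At 10: no left child.
    Visit 10.
    At 10: go right to 5.
      5 is a leaf — visit 5.
Visit 31.
At 31: go right to 29.
  At 29: go left to 28.
    At 28: go left to 14.
      At 14: no left child.
      Visit 14.
      At 14: go right to 23.
        23 is a leaf — visit 23.
    Visit 28.
    At 28: go right to 39.
      At 39: go left to 6.
        6 is a leaf — visit 6.
      Visit 39.
      At 39: go right to 3.
        3 is a leaf — visit 3.
  Visit 29.
  At 29: go right to 25.
    At 25: go left to 12.
      At 12: go left to 24.
        At 24: go left to 17.
          17 is a leaf — visit 17.
        Visit 24.
        At 24: no right child.
      Visit 12.
      At 12: go right to 34.
        34 is a leaf — visit 34.
    Visit 25.
    At 25: no right child.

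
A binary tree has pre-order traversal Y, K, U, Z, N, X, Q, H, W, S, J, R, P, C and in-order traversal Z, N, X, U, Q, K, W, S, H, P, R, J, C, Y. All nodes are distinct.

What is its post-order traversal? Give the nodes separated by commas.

X, N, Z, Q, U, S, W, P, R, C, J, H, K, Y

The first element of pre-order is the root; it splits in-order into left and right subtrees.
Root Y: left subtree has 13 nodes {Z, N, X, U, Q, K, W, S, H, P, R, J, C}, right has 0 { }.
  Root K: left subtree has 5 nodes {Z, N, X, U, Q}, right has 7 {W, S, H, P, R, J, C}.
    Root U: left subtree has 3 nodes {Z, N, X}, right has 1 {Q}.
      Root Z: left subtree has 0 nodes { }, right has 2 {N, X}.
        Root N: left subtree has 0 nodes { }, right has 1 {X}.
    Root H: left subtree has 2 nodes {W, S}, right has 4 {P, R, J, C}.
      Root W: left subtree has 0 nodes { }, right has 1 {S}.
      Root J: left subtree has 2 nodes {P, R}, right has 1 {C}.
        Root R: left subtree has 1 node {P}, right has 0 { }.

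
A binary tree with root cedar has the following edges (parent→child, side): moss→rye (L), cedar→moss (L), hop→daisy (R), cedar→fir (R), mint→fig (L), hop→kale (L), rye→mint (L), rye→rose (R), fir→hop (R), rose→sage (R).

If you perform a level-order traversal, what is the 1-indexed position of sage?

Level-order visits nodes level by level from the root, left to right within each level.
Level 0: cedar
Level 1: moss, fir
Level 2: rye, hop
Level 3: mint, rose, kale, daisy
Level 4: fig, sage
Full level-order sequence: cedar, moss, fir, rye, hop, mint, rose, kale, daisy, fig, sage.

11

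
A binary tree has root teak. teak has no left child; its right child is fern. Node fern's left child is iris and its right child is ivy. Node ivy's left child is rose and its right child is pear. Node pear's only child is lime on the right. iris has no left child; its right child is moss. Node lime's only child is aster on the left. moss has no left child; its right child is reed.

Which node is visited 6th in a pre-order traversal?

Pre-order visits the node, then its left subtree, then its right subtree.
Visit teak.
At teak: no left child.
At teak: go right to fern.
  Visit fern.
  At fern: go left to iris.
    Visit iris.
    At iris: no left child.
    At iris: go right to moss.
      Visit moss.
      At moss: no left child.
      At moss: go right to reed.
        reed is a leaf — visit reed.
  At fern: go right to ivy.
    Visit ivy.
    At ivy: go left to rose.
      rose is a leaf — visit rose.
    At ivy: go right to pear.
      Visit pear.
      At pear: no left child.
      At pear: go right to lime.
        Visit lime.
        At lime: go left to aster.
          aster is a leaf — visit aster.
        At lime: no right child.
Full pre-order sequence: teak, fern, iris, moss, reed, ivy, rose, pear, lime, aster.

ivy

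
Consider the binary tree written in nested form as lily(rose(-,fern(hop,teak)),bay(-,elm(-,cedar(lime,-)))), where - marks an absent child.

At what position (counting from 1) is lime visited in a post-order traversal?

5

Post-order visits the left subtree, then the right subtree, then the node.
At lily: go left to rose.
  At rose: no left child.
  At rose: go right to fern.
    At fern: go left to hop.
      hop is a leaf — visit hop.
    At fern: go right to teak.
      teak is a leaf — visit teak.
    Visit fern.
  Visit rose.
At lily: go right to bay.
  At bay: no left child.
  At bay: go right to elm.
    At elm: no left child.
    At elm: go right to cedar.
      At cedar: go left to lime.
        lime is a leaf — visit lime.
      At cedar: no right child.
      Visit cedar.
    Visit elm.
  Visit bay.
Visit lily.
Full post-order sequence: hop, teak, fern, rose, lime, cedar, elm, bay, lily.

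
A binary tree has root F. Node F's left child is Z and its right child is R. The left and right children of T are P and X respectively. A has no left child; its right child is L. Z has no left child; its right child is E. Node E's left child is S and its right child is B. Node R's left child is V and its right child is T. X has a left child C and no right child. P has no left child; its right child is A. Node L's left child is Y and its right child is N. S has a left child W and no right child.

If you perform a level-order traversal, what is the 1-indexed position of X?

Level-order visits nodes level by level from the root, left to right within each level.
Level 0: F
Level 1: Z, R
Level 2: E, V, T
Level 3: S, B, P, X
Level 4: W, A, C
Level 5: L
Level 6: Y, N
Full level-order sequence: F, Z, R, E, V, T, S, B, P, X, W, A, C, L, Y, N.

10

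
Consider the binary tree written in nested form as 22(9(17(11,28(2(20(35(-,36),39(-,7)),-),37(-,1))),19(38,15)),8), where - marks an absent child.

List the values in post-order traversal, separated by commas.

11, 36, 35, 7, 39, 20, 2, 1, 37, 28, 17, 38, 15, 19, 9, 8, 22

Post-order visits the left subtree, then the right subtree, then the node.
At 22: go left to 9.
  At 9: go left to 17.
    At 17: go left to 11.
      11 is a leaf — visit 11.
    At 17: go right to 28.
      At 28: go left to 2.
        At 2: go left to 20.
          At 20: go left to 35.
            At 35: no left child.
            At 35: go right to 36.
              36 is a leaf — visit 36.
            Visit 35.
          At 20: go right to 39.
            At 39: no left child.
            At 39: go right to 7.
              7 is a leaf — visit 7.
            Visit 39.
          Visit 20.
        At 2: no right child.
        Visit 2.
      At 28: go right to 37.
        At 37: no left child.
        At 37: go right to 1.
          1 is a leaf — visit 1.
        Visit 37.
      Visit 28.
    Visit 17.
  At 9: go right to 19.
    At 19: go left to 38.
      38 is a leaf — visit 38.
    At 19: go right to 15.
      15 is a leaf — visit 15.
    Visit 19.
  Visit 9.
At 22: go right to 8.
  8 is a leaf — visit 8.
Visit 22.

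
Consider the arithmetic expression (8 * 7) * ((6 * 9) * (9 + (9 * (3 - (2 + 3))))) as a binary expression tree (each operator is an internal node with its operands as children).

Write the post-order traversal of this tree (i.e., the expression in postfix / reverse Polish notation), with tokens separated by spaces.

Post-order on an expression tree gives postfix notation: for each operator, emit left operand, right operand, then the operator.

8 7 * 6 9 * 9 9 3 2 3 + - * + * *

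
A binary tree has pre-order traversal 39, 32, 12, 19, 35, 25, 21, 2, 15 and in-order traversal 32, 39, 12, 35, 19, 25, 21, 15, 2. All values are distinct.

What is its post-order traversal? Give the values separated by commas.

The first element of pre-order is the root; it splits in-order into left and right subtrees.
Root 39: left subtree has 1 node {32}, right has 7 {12, 35, 19, 25, 21, 15, 2}.
  Root 12: left subtree has 0 nodes { }, right has 6 {35, 19, 25, 21, 15, 2}.
    Root 19: left subtree has 1 node {35}, right has 4 {25, 21, 15, 2}.
      Root 25: left subtree has 0 nodes { }, right has 3 {21, 15, 2}.
        Root 21: left subtree has 0 nodes { }, right has 2 {15, 2}.
          Root 2: left subtree has 1 node {15}, right has 0 { }.

32, 35, 15, 2, 21, 25, 19, 12, 39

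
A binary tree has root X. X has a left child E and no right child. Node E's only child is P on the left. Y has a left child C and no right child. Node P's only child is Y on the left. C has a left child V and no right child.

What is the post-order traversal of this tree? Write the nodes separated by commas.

Post-order visits the left subtree, then the right subtree, then the node.
At X: go left to E.
  At E: go left to P.
    At P: go left to Y.
      At Y: go left to C.
        At C: go left to V.
          V is a leaf — visit V.
        At C: no right child.
        Visit C.
      At Y: no right child.
      Visit Y.
    At P: no right child.
    Visit P.
  At E: no right child.
  Visit E.
At X: no right child.
Visit X.

V, C, Y, P, E, X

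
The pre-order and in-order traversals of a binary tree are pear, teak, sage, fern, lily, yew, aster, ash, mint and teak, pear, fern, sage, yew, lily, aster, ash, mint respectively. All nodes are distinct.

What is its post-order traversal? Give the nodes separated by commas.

The first element of pre-order is the root; it splits in-order into left and right subtrees.
Root pear: left subtree has 1 node {teak}, right has 7 {fern, sage, yew, lily, aster, ash, mint}.
  Root sage: left subtree has 1 node {fern}, right has 5 {yew, lily, aster, ash, mint}.
    Root lily: left subtree has 1 node {yew}, right has 3 {aster, ash, mint}.
      Root aster: left subtree has 0 nodes { }, right has 2 {ash, mint}.
        Root ash: left subtree has 0 nodes { }, right has 1 {mint}.

teak, fern, yew, mint, ash, aster, lily, sage, pear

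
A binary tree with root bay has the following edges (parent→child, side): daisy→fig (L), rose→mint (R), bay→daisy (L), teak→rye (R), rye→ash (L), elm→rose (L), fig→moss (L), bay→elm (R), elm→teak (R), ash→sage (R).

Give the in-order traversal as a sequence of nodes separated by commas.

In-order visits the left subtree, then the node, then the right subtree.
At bay: go left to daisy.
  At daisy: go left to fig.
    At fig: go left to moss.
      moss is a leaf — visit moss.
    Visit fig.
    At fig: no right child.
  Visit daisy.
  At daisy: no right child.
Visit bay.
At bay: go right to elm.
  At elm: go left to rose.
    At rose: no left child.
    Visit rose.
    At rose: go right to mint.
      mint is a leaf — visit mint.
  Visit elm.
  At elm: go right to teak.
    At teak: no left child.
    Visit teak.
    At teak: go right to rye.
      At rye: go left to ash.
        At ash: no left child.
        Visit ash.
        At ash: go right to sage.
          sage is a leaf — visit sage.
      Visit rye.
      At rye: no right child.

moss, fig, daisy, bay, rose, mint, elm, teak, ash, sage, rye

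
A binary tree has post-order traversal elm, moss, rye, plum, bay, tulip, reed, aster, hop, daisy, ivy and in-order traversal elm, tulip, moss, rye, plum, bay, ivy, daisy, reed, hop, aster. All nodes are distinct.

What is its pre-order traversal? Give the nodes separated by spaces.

The last element of post-order is the root; it splits in-order into left and right subtrees.
Root ivy: left subtree has 6 nodes {elm, tulip, moss, rye, plum, bay}, right has 4 {daisy, reed, hop, aster}.
  Root tulip: left subtree has 1 node {elm}, right has 4 {moss, rye, plum, bay}.
    Root bay: left subtree has 3 nodes {moss, rye, plum}, right has 0 { }.
      Root plum: left subtree has 2 nodes {moss, rye}, right has 0 { }.
        Root rye: left subtree has 1 node {moss}, right has 0 { }.
  Root daisy: left subtree has 0 nodes { }, right has 3 {reed, hop, aster}.
    Root hop: left subtree has 1 node {reed}, right has 1 {aster}.

ivy tulip elm bay plum rye moss daisy hop reed aster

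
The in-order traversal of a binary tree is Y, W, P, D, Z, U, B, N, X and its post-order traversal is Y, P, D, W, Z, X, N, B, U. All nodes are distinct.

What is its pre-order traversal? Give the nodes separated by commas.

U, Z, W, Y, D, P, B, N, X

The last element of post-order is the root; it splits in-order into left and right subtrees.
Root U: left subtree has 5 nodes {Y, W, P, D, Z}, right has 3 {B, N, X}.
  Root Z: left subtree has 4 nodes {Y, W, P, D}, right has 0 { }.
    Root W: left subtree has 1 node {Y}, right has 2 {P, D}.
      Root D: left subtree has 1 node {P}, right has 0 { }.
  Root B: left subtree has 0 nodes { }, right has 2 {N, X}.
    Root N: left subtree has 0 nodes { }, right has 1 {X}.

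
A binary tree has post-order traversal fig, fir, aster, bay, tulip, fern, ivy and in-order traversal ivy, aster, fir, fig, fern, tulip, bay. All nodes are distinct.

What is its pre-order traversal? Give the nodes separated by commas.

ivy, fern, aster, fir, fig, tulip, bay

The last element of post-order is the root; it splits in-order into left and right subtrees.
Root ivy: left subtree has 0 nodes { }, right has 6 {aster, fir, fig, fern, tulip, bay}.
  Root fern: left subtree has 3 nodes {aster, fir, fig}, right has 2 {tulip, bay}.
    Root aster: left subtree has 0 nodes { }, right has 2 {fir, fig}.
      Root fir: left subtree has 0 nodes { }, right has 1 {fig}.
    Root tulip: left subtree has 0 nodes { }, right has 1 {bay}.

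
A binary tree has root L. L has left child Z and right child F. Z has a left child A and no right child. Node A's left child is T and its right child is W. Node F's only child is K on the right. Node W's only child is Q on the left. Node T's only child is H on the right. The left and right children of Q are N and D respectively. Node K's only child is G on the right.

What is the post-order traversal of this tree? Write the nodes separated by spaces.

Post-order visits the left subtree, then the right subtree, then the node.
At L: go left to Z.
  At Z: go left to A.
    At A: go left to T.
      At T: no left child.
      At T: go right to H.
        H is a leaf — visit H.
      Visit T.
    At A: go right to W.
      At W: go left to Q.
        At Q: go left to N.
          N is a leaf — visit N.
        At Q: go right to D.
          D is a leaf — visit D.
        Visit Q.
      At W: no right child.
      Visit W.
    Visit A.
  At Z: no right child.
  Visit Z.
At L: go right to F.
  At F: no left child.
  At F: go right to K.
    At K: no left child.
    At K: go right to G.
      G is a leaf — visit G.
    Visit K.
  Visit F.
Visit L.

H T N D Q W A Z G K F L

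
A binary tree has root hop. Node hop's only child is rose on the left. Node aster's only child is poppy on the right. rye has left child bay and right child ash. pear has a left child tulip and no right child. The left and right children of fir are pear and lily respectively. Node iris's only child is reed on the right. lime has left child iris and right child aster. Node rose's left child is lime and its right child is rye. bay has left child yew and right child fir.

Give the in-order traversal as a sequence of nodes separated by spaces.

iris reed lime aster poppy rose yew bay tulip pear fir lily rye ash hop

In-order visits the left subtree, then the node, then the right subtree.
At hop: go left to rose.
  At rose: go left to lime.
    At lime: go left to iris.
      At iris: no left child.
      Visit iris.
      At iris: go right to reed.
        reed is a leaf — visit reed.
    Visit lime.
    At lime: go right to aster.
      At aster: no left child.
      Visit aster.
      At aster: go right to poppy.
        poppy is a leaf — visit poppy.
  Visit rose.
  At rose: go right to rye.
    At rye: go left to bay.
      At bay: go left to yew.
        yew is a leaf — visit yew.
      Visit bay.
      At bay: go right to fir.
        At fir: go left to pear.
          At pear: go left to tulip.
            tulip is a leaf — visit tulip.
          Visit pear.
          At pear: no right child.
        Visit fir.
        At fir: go right to lily.
          lily is a leaf — visit lily.
    Visit rye.
    At rye: go right to ash.
      ash is a leaf — visit ash.
Visit hop.
At hop: no right child.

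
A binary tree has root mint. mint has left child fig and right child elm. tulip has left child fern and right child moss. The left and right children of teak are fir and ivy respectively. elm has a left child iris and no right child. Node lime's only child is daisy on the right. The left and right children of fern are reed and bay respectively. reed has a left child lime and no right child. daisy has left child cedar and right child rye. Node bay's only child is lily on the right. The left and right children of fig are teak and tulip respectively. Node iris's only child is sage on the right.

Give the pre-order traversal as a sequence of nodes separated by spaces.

Pre-order visits the node, then its left subtree, then its right subtree.
Visit mint.
At mint: go left to fig.
  Visit fig.
  At fig: go left to teak.
    Visit teak.
    At teak: go left to fir.
      fir is a leaf — visit fir.
    At teak: go right to ivy.
      ivy is a leaf — visit ivy.
  At fig: go right to tulip.
    Visit tulip.
    At tulip: go left to fern.
      Visit fern.
      At fern: go left to reed.
        Visit reed.
        At reed: go left to lime.
          Visit lime.
          At lime: no left child.
          At lime: go right to daisy.
            Visit daisy.
            At daisy: go left to cedar.
              cedar is a leaf — visit cedar.
            At daisy: go right to rye.
              rye is a leaf — visit rye.
        At reed: no right child.
      At fern: go right to bay.
        Visit bay.
        At bay: no left child.
        At bay: go right to lily.
          lily is a leaf — visit lily.
    At tulip: go right to moss.
      moss is a leaf — visit moss.
At mint: go right to elm.
  Visit elm.
  At elm: go left to iris.
    Visit iris.
    At iris: no left child.
    At iris: go right to sage.
      sage is a leaf — visit sage.
  At elm: no right child.

mint fig teak fir ivy tulip fern reed lime daisy cedar rye bay lily moss elm iris sage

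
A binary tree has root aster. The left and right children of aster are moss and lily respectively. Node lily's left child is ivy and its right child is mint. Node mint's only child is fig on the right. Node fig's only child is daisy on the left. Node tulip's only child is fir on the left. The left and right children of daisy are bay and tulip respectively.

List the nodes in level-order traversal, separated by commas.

Level-order visits nodes level by level from the root, left to right within each level.
Level 0: aster
Level 1: moss, lily
Level 2: ivy, mint
Level 3: fig
Level 4: daisy
Level 5: bay, tulip
Level 6: fir

aster, moss, lily, ivy, mint, fig, daisy, bay, tulip, fir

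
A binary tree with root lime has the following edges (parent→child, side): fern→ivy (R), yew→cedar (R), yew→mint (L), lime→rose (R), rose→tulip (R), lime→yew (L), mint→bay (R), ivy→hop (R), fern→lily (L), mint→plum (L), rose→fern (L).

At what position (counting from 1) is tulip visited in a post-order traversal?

Post-order visits the left subtree, then the right subtree, then the node.
At lime: go left to yew.
  At yew: go left to mint.
    At mint: go left to plum.
      plum is a leaf — visit plum.
    At mint: go right to bay.
      bay is a leaf — visit bay.
    Visit mint.
  At yew: go right to cedar.
    cedar is a leaf — visit cedar.
  Visit yew.
At lime: go right to rose.
  At rose: go left to fern.
    At fern: go left to lily.
      lily is a leaf — visit lily.
    At fern: go right to ivy.
      At ivy: no left child.
      At ivy: go right to hop.
        hop is a leaf — visit hop.
      Visit ivy.
    Visit fern.
  At rose: go right to tulip.
    tulip is a leaf — visit tulip.
  Visit rose.
Visit lime.
Full post-order sequence: plum, bay, mint, cedar, yew, lily, hop, ivy, fern, tulip, rose, lime.

10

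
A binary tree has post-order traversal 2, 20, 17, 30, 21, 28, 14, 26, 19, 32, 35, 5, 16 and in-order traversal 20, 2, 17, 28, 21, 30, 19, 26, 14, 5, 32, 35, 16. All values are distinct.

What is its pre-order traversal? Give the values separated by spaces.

The last element of post-order is the root; it splits in-order into left and right subtrees.
Root 16: left subtree has 12 nodes {20, 2, 17, 28, 21, 30, 19, 26, 14, 5, 32, 35}, right has 0 { }.
  Root 5: left subtree has 9 nodes {20, 2, 17, 28, 21, 30, 19, 26, 14}, right has 2 {32, 35}.
    Root 19: left subtree has 6 nodes {20, 2, 17, 28, 21, 30}, right has 2 {26, 14}.
      Root 28: left subtree has 3 nodes {20, 2, 17}, right has 2 {21, 30}.
        Root 17: left subtree has 2 nodes {20, 2}, right has 0 { }.
          Root 20: left subtree has 0 nodes { }, right has 1 {2}.
        Root 21: left subtree has 0 nodes { }, right has 1 {30}.
      Root 26: left subtree has 0 nodes { }, right has 1 {14}.
    Root 35: left subtree has 1 node {32}, right has 0 { }.

16 5 19 28 17 20 2 21 30 26 14 35 32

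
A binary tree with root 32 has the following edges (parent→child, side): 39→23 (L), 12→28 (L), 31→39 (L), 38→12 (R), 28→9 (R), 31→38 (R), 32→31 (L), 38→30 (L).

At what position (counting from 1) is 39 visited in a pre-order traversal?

Pre-order visits the node, then its left subtree, then its right subtree.
Visit 32.
At 32: go left to 31.
  Visit 31.
  At 31: go left to 39.
    Visit 39.
    At 39: go left to 23.
      23 is a leaf — visit 23.
    At 39: no right child.
  At 31: go right to 38.
    Visit 38.
    At 38: go left to 30.
      30 is a leaf — visit 30.
    At 38: go right to 12.
      Visit 12.
      At 12: go left to 28.
        Visit 28.
        At 28: no left child.
        At 28: go right to 9.
          9 is a leaf — visit 9.
      At 12: no right child.
At 32: no right child.
Full pre-order sequence: 32, 31, 39, 23, 38, 30, 12, 28, 9.

3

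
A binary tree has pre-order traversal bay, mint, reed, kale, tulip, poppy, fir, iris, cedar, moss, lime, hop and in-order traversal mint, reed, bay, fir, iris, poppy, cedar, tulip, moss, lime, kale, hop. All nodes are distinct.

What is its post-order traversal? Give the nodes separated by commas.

reed, mint, iris, fir, cedar, poppy, lime, moss, tulip, hop, kale, bay

The first element of pre-order is the root; it splits in-order into left and right subtrees.
Root bay: left subtree has 2 nodes {mint, reed}, right has 9 {fir, iris, poppy, cedar, tulip, moss, lime, kale, hop}.
  Root mint: left subtree has 0 nodes { }, right has 1 {reed}.
  Root kale: left subtree has 7 nodes {fir, iris, poppy, cedar, tulip, moss, lime}, right has 1 {hop}.
    Root tulip: left subtree has 4 nodes {fir, iris, poppy, cedar}, right has 2 {moss, lime}.
      Root poppy: left subtree has 2 nodes {fir, iris}, right has 1 {cedar}.
        Root fir: left subtree has 0 nodes { }, right has 1 {iris}.
      Root moss: left subtree has 0 nodes { }, right has 1 {lime}.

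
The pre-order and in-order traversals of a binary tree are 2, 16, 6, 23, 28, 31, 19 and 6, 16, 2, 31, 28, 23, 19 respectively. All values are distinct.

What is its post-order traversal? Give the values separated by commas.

The first element of pre-order is the root; it splits in-order into left and right subtrees.
Root 2: left subtree has 2 nodes {6, 16}, right has 4 {31, 28, 23, 19}.
  Root 16: left subtree has 1 node {6}, right has 0 { }.
  Root 23: left subtree has 2 nodes {31, 28}, right has 1 {19}.
    Root 28: left subtree has 1 node {31}, right has 0 { }.

6, 16, 31, 28, 19, 23, 2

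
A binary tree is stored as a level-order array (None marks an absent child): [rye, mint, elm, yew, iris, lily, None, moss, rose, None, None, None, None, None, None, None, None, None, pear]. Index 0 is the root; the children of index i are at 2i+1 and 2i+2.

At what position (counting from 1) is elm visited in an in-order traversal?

In-order visits the left subtree, then the node, then the right subtree.
At rye: go left to mint.
  At mint: go left to yew.
    At yew: go left to moss.
      moss is a leaf — visit moss.
    Visit yew.
    At yew: go right to rose.
      At rose: no left child.
      Visit rose.
      At rose: go right to pear.
        pear is a leaf — visit pear.
  Visit mint.
  At mint: go right to iris.
    iris is a leaf — visit iris.
Visit rye.
At rye: go right to elm.
  At elm: go left to lily.
    lily is a leaf — visit lily.
  Visit elm.
  At elm: no right child.
Full in-order sequence: moss, yew, rose, pear, mint, iris, rye, lily, elm.

9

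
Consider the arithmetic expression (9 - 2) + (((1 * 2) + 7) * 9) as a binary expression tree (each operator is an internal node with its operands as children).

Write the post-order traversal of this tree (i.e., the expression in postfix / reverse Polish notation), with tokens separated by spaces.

Post-order on an expression tree gives postfix notation: for each operator, emit left operand, right operand, then the operator.

9 2 - 1 2 * 7 + 9 * +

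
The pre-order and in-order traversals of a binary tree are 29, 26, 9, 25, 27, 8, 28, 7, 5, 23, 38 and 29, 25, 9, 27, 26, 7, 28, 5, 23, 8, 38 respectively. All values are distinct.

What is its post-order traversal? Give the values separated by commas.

The first element of pre-order is the root; it splits in-order into left and right subtrees.
Root 29: left subtree has 0 nodes { }, right has 10 {25, 9, 27, 26, 7, 28, 5, 23, 8, 38}.
  Root 26: left subtree has 3 nodes {25, 9, 27}, right has 6 {7, 28, 5, 23, 8, 38}.
    Root 9: left subtree has 1 node {25}, right has 1 {27}.
    Root 8: left subtree has 4 nodes {7, 28, 5, 23}, right has 1 {38}.
      Root 28: left subtree has 1 node {7}, right has 2 {5, 23}.
        Root 5: left subtree has 0 nodes { }, right has 1 {23}.

25, 27, 9, 7, 23, 5, 28, 38, 8, 26, 29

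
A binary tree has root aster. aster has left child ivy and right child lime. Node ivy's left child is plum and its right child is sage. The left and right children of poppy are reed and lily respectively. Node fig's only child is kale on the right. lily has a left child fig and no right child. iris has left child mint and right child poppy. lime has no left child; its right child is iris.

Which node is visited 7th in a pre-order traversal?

mint

Pre-order visits the node, then its left subtree, then its right subtree.
Visit aster.
At aster: go left to ivy.
  Visit ivy.
  At ivy: go left to plum.
    plum is a leaf — visit plum.
  At ivy: go right to sage.
    sage is a leaf — visit sage.
At aster: go right to lime.
  Visit lime.
  At lime: no left child.
  At lime: go right to iris.
    Visit iris.
    At iris: go left to mint.
      mint is a leaf — visit mint.
    At iris: go right to poppy.
      Visit poppy.
      At poppy: go left to reed.
        reed is a leaf — visit reed.
      At poppy: go right to lily.
        Visit lily.
        At lily: go left to fig.
          Visit fig.
          At fig: no left child.
          At fig: go right to kale.
            kale is a leaf — visit kale.
        At lily: no right child.
Full pre-order sequence: aster, ivy, plum, sage, lime, iris, mint, poppy, reed, lily, fig, kale.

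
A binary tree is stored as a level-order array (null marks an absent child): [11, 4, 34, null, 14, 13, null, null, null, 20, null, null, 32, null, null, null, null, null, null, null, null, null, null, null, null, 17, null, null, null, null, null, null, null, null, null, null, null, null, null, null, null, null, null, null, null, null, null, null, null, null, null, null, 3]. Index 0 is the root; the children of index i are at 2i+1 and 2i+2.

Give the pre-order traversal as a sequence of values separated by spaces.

Pre-order visits the node, then its left subtree, then its right subtree.
Visit 11.
At 11: go left to 4.
  Visit 4.
  At 4: no left child.
  At 4: go right to 14.
    Visit 14.
    At 14: go left to 20.
      20 is a leaf — visit 20.
    At 14: no right child.
At 11: go right to 34.
  Visit 34.
  At 34: go left to 13.
    Visit 13.
    At 13: no left child.
    At 13: go right to 32.
      Visit 32.
      At 32: go left to 17.
        Visit 17.
        At 17: no left child.
        At 17: go right to 3.
          3 is a leaf — visit 3.
      At 32: no right child.
  At 34: no right child.

11 4 14 20 34 13 32 17 3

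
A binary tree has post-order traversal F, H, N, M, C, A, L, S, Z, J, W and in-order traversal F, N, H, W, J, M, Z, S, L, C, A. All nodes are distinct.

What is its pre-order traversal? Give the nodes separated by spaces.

The last element of post-order is the root; it splits in-order into left and right subtrees.
Root W: left subtree has 3 nodes {F, N, H}, right has 7 {J, M, Z, S, L, C, A}.
  Root N: left subtree has 1 node {F}, right has 1 {H}.
  Root J: left subtree has 0 nodes { }, right has 6 {M, Z, S, L, C, A}.
    Root Z: left subtree has 1 node {M}, right has 4 {S, L, C, A}.
      Root S: left subtree has 0 nodes { }, right has 3 {L, C, A}.
        Root L: left subtree has 0 nodes { }, right has 2 {C, A}.
          Root A: left subtree has 1 node {C}, right has 0 { }.

W N F H J Z M S L A C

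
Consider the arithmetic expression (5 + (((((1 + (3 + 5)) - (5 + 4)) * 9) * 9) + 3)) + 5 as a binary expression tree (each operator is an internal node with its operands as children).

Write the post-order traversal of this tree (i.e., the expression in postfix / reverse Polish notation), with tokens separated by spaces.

Post-order on an expression tree gives postfix notation: for each operator, emit left operand, right operand, then the operator.

5 1 3 5 + + 5 4 + - 9 * 9 * 3 + + 5 +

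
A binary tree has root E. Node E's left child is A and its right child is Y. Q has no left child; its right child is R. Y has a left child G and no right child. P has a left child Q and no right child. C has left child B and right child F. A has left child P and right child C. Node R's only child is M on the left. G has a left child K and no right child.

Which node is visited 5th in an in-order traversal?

A

In-order visits the left subtree, then the node, then the right subtree.
At E: go left to A.
  At A: go left to P.
    At P: go left to Q.
      At Q: no left child.
      Visit Q.
      At Q: go right to R.
        At R: go left to M.
          M is a leaf — visit M.
        Visit R.
        At R: no right child.
    Visit P.
    At P: no right child.
  Visit A.
  At A: go right to C.
    At C: go left to B.
      B is a leaf — visit B.
    Visit C.
    At C: go right to F.
      F is a leaf — visit F.
Visit E.
At E: go right to Y.
  At Y: go left to G.
    At G: go left to K.
      K is a leaf — visit K.
    Visit G.
    At G: no right child.
  Visit Y.
  At Y: no right child.
Full in-order sequence: Q, M, R, P, A, B, C, F, E, K, G, Y.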